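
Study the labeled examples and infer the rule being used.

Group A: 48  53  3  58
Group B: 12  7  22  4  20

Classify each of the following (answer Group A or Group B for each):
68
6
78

Rule: ≡ 3 (mod 5). This holds for each 'Group A' example and fails for each 'Group B' one.
68: 68 mod 5 = 3 — matches, so Group A.
6: 6 mod 5 = 1 — fails the rule, so Group B.
78: 78 mod 5 = 3 — matches, so Group A.

Group A, Group B, Group A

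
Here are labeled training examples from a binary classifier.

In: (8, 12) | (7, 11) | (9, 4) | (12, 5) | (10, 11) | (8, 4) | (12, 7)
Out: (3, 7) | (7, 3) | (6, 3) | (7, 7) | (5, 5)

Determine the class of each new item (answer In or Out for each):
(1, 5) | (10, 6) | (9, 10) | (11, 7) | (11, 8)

Every 'In' example satisfies: max ≥ 8. None of the 'Out' examples do.
(1, 5) → max 5 → Out.
(10, 6) → max 10 → In.
(9, 10) → max 10 → In.
(11, 7) → max 11 → In.
(11, 8) → max 11 → In.

Out, In, In, In, In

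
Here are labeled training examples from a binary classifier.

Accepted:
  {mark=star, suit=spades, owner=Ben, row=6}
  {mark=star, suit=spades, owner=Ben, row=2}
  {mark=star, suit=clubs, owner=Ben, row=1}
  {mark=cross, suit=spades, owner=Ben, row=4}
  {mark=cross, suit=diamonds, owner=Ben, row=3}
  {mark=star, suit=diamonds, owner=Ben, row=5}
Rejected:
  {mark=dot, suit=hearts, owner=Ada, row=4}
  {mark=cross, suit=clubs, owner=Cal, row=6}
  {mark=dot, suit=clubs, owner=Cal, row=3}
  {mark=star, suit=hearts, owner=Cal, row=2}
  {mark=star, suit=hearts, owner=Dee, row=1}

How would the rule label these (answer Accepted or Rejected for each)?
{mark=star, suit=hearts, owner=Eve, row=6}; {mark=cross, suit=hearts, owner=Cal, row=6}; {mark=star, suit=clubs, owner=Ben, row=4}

Rejected, Rejected, Accepted

Comparing the two groups points to one rule — owner is Ben.
{mark=star, suit=hearts, owner=Eve, row=6} → owner is Eve → Rejected. {mark=cross, suit=hearts, owner=Cal, row=6} → owner is Cal → Rejected. {mark=star, suit=clubs, owner=Ben, row=4} → owner is Ben → Accepted.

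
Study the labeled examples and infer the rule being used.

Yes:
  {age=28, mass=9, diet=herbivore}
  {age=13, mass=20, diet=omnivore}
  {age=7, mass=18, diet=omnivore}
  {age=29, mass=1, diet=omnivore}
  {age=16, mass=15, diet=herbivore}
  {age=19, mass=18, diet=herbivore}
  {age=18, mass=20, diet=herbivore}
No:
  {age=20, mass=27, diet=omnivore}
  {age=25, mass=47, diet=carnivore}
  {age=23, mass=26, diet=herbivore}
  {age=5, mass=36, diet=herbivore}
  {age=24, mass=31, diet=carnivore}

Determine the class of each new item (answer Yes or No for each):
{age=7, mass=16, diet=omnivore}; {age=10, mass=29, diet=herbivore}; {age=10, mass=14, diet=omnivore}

The simplest hypothesis consistent with all the labels is: mass ≤ 20.

Yes, No, Yes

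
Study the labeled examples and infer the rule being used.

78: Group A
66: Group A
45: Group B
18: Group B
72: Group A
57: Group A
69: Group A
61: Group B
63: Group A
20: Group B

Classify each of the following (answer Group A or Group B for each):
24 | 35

Every 'Group A' example satisfies: multiple of 3 AND at least 57. None of the 'Group B' examples do.
24 → 24 = 3·8, 24 < 57 → Group B.
35 → 35 = 3·11 + 2, 35 < 57 → Group B.

Group B, Group B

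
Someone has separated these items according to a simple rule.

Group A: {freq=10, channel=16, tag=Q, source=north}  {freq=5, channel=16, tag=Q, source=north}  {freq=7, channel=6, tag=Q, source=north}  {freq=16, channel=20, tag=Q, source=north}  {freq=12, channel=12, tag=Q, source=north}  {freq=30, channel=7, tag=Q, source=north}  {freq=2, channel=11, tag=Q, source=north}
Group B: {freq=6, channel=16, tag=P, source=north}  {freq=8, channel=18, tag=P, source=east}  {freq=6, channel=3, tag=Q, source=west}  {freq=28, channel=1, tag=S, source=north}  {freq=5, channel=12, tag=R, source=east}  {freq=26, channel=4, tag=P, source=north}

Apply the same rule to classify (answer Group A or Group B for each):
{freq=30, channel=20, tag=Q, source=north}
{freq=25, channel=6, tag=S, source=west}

The rule appears to be: source is north AND tag is Q.

Group A, Group B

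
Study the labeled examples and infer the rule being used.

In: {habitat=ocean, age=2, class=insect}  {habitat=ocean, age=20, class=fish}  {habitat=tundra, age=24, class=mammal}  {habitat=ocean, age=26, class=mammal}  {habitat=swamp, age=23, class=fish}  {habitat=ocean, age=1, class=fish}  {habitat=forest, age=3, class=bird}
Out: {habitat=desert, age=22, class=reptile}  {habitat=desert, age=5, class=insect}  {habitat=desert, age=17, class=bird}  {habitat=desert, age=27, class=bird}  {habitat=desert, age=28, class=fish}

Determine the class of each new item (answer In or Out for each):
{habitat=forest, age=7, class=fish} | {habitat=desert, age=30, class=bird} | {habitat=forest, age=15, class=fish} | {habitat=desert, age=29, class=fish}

Rule: habitat is not desert. This holds for each 'In' example and fails for each 'Out' one.
{habitat=forest, age=7, class=fish}: In (habitat is forest).
{habitat=desert, age=30, class=bird}: Out (habitat is desert).
{habitat=forest, age=15, class=fish}: In (habitat is forest).
{habitat=desert, age=29, class=fish}: Out (habitat is desert).

In, Out, In, Out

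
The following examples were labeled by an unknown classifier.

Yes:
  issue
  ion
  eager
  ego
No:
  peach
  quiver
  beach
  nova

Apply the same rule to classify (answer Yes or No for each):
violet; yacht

No, No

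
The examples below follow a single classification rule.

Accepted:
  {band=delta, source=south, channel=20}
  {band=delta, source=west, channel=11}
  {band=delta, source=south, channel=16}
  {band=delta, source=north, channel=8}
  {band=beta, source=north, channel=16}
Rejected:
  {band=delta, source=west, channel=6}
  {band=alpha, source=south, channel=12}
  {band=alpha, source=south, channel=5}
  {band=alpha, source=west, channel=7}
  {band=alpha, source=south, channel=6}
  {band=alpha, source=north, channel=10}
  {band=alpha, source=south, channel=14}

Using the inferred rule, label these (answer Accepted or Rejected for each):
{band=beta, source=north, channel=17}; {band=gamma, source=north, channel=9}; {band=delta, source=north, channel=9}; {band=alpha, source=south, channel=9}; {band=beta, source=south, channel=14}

Accepted, Accepted, Accepted, Rejected, Accepted

All 'Accepted' examples share one property — band is not alpha AND channel ≥ 7 — and every 'Rejected' example lacks it.
{band=beta, source=north, channel=17} → band is beta, channel = 17 → Accepted.
{band=gamma, source=north, channel=9} → band is gamma, channel = 9 → Accepted.
{band=delta, source=north, channel=9} → band is delta, channel = 9 → Accepted.
{band=alpha, source=south, channel=9} → band is alpha, channel = 9 → Rejected.
{band=beta, source=south, channel=14} → band is beta, channel = 14 → Accepted.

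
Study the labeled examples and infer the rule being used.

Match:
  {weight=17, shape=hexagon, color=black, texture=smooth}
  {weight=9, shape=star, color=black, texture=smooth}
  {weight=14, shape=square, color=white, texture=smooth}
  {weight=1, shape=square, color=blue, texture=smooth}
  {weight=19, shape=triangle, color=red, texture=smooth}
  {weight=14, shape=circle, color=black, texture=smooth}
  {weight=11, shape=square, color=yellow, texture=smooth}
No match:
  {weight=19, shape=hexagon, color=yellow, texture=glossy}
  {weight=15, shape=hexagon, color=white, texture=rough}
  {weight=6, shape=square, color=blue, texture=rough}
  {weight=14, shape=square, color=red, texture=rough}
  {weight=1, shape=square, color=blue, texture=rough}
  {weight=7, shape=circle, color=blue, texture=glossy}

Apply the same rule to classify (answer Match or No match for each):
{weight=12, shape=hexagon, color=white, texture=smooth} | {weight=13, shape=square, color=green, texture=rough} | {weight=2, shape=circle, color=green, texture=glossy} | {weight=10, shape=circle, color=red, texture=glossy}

Match, No match, No match, No match

All 'Match' examples share one property — texture is smooth — and every 'No match' example lacks it.
{weight=12, shape=hexagon, color=white, texture=smooth} — texture is smooth, hence Match. {weight=13, shape=square, color=green, texture=rough} — texture is rough, hence No match. {weight=2, shape=circle, color=green, texture=glossy} — texture is glossy, hence No match. {weight=10, shape=circle, color=red, texture=glossy} — texture is glossy, hence No match.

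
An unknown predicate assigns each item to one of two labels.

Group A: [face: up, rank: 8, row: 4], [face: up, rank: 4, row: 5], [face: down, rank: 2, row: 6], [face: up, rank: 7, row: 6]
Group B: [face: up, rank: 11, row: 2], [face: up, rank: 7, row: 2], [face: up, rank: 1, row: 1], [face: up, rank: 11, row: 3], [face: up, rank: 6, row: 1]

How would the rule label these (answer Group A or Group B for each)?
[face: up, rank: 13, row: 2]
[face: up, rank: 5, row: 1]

The simplest hypothesis consistent with all the labels is: row ≥ 4.
[face: up, rank: 13, row: 2]: row = 2 — fails the rule, so Group B. [face: up, rank: 5, row: 1]: row = 1 — fails the rule, so Group B.

Group B, Group B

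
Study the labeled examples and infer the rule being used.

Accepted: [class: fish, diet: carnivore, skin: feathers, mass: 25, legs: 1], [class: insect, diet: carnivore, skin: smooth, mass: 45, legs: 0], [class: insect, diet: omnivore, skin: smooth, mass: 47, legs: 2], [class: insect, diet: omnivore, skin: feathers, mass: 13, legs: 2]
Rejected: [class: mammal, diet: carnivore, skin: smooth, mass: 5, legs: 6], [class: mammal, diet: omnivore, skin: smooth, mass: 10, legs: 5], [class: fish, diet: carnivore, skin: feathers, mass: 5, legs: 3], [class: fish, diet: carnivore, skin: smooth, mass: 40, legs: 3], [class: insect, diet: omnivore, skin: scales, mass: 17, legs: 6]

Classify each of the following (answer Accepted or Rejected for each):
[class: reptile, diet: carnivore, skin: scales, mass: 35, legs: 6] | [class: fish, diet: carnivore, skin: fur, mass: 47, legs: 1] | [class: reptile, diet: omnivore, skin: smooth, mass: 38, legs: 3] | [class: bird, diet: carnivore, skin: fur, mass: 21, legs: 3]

The pattern is that an item is 'Accepted' exactly when: legs ≤ 2.
[class: reptile, diet: carnivore, skin: scales, mass: 35, legs: 6] — legs = 6, hence Rejected. [class: fish, diet: carnivore, skin: fur, mass: 47, legs: 1] — legs = 1, hence Accepted. [class: reptile, diet: omnivore, skin: smooth, mass: 38, legs: 3] — legs = 3, hence Rejected. [class: bird, diet: carnivore, skin: fur, mass: 21, legs: 3] — legs = 3, hence Rejected.

Rejected, Accepted, Rejected, Rejected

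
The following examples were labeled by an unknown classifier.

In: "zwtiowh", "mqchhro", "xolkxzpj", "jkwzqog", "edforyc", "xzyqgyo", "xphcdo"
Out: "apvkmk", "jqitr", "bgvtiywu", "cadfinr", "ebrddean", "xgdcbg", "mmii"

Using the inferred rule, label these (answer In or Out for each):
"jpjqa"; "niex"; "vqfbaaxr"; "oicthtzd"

The simplest hypothesis consistent with all the labels is: contains 'o'.

Out, Out, Out, In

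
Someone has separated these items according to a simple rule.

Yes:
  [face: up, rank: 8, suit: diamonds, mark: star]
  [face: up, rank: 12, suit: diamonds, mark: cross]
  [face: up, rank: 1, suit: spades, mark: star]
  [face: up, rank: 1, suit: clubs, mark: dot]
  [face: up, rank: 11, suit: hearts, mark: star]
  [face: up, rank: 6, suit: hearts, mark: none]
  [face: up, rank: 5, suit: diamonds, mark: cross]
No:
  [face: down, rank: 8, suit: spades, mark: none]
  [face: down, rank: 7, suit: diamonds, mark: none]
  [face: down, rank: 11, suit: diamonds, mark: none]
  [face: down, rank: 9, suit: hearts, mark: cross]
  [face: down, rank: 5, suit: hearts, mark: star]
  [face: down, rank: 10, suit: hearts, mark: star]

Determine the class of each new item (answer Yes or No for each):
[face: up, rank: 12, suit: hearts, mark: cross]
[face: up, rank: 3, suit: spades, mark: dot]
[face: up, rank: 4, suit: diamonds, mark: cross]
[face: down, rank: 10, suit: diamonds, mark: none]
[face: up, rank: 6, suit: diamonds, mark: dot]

Yes, Yes, Yes, No, Yes

The distinguishing property — face is up — holds for all the 'Yes' cases and none of the 'No' cases.
[face: up, rank: 12, suit: hearts, mark: cross]: face is up, meets the rule → Yes.
[face: up, rank: 3, suit: spades, mark: dot]: face is up, meets the rule → Yes.
[face: up, rank: 4, suit: diamonds, mark: cross]: face is up, meets the rule → Yes.
[face: down, rank: 10, suit: diamonds, mark: none]: face is down, does not satisfy this → No.
[face: up, rank: 6, suit: diamonds, mark: dot]: face is up, meets the rule → Yes.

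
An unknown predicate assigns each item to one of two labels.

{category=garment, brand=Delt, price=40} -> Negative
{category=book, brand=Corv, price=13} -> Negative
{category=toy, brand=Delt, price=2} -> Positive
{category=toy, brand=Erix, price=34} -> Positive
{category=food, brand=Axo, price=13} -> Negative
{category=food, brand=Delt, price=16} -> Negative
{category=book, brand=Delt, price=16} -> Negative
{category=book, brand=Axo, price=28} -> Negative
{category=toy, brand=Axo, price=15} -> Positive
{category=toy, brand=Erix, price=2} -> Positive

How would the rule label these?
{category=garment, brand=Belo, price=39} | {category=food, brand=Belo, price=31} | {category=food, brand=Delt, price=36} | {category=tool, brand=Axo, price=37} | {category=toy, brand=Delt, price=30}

The pattern is that an item is 'Positive' exactly when: category is toy.
{category=garment, brand=Belo, price=39} — category is garment, hence Negative.
{category=food, brand=Belo, price=31} — category is food, hence Negative.
{category=food, brand=Delt, price=36} — category is food, hence Negative.
{category=tool, brand=Axo, price=37} — category is tool, hence Negative.
{category=toy, brand=Delt, price=30} — category is toy, hence Positive.

Negative, Negative, Negative, Negative, Positive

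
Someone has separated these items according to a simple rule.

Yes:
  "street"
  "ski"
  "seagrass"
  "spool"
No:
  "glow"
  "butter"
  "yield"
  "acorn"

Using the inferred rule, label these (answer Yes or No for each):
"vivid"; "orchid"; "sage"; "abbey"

No, No, Yes, No

The rule appears to be: contains 's'.
"vivid": no 's', doesn't match → No. "orchid": no 's', doesn't match → No. "sage": has 's', fits → Yes. "abbey": no 's', doesn't match → No.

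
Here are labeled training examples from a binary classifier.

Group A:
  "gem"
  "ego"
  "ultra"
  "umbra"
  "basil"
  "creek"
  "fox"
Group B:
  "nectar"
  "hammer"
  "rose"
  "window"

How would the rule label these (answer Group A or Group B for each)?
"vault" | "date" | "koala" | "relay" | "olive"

Group A, Group B, Group A, Group A, Group A

Checking candidate rules against both groups, what survives is: odd length.
"vault": Group A (length 5). "date": Group B (length 4). "koala": Group A (length 5). "relay": Group A (length 5). "olive": Group A (length 5).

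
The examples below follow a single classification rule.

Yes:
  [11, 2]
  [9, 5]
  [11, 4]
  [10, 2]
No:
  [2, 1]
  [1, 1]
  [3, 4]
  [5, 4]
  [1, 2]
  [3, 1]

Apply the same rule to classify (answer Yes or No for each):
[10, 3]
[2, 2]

Yes, No

A rule that fits every label: sum ≥ 12 — true of each 'Yes' example, false of each 'No' one.
[10, 3]: 10+3 = 13 — meets the rule, so Yes. [2, 2]: 2+2 = 4 — fails the rule, so No.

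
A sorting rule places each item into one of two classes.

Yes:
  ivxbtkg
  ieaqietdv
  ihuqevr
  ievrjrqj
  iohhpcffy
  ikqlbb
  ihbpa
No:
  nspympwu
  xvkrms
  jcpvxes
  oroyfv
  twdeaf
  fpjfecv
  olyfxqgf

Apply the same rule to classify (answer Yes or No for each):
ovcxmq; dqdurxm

One predicate separates the groups cleanly: contains 'i'.
ovcxmq → no 'i' → No. dqdurxm → no 'i' → No.

No, No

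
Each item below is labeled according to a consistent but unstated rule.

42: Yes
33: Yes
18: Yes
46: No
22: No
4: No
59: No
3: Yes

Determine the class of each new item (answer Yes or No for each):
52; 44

No, No

'Yes' ⟺ multiple of 3.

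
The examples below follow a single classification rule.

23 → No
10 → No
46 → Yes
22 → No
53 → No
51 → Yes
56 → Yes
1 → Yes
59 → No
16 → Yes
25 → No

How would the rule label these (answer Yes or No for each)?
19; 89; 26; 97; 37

Checking candidate rules against both groups, what survives is: ≡ 1 (mod 5).
19 → 19 mod 5 = 4 → No.
89 → 89 mod 5 = 4 → No.
26 → 26 mod 5 = 1 → Yes.
97 → 97 mod 5 = 2 → No.
37 → 37 mod 5 = 2 → No.

No, No, Yes, No, No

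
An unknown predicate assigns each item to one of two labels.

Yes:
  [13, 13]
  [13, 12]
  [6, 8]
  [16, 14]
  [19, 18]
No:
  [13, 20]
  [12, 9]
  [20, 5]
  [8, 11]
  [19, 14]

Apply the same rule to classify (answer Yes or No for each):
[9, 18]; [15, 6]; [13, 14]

No, No, Yes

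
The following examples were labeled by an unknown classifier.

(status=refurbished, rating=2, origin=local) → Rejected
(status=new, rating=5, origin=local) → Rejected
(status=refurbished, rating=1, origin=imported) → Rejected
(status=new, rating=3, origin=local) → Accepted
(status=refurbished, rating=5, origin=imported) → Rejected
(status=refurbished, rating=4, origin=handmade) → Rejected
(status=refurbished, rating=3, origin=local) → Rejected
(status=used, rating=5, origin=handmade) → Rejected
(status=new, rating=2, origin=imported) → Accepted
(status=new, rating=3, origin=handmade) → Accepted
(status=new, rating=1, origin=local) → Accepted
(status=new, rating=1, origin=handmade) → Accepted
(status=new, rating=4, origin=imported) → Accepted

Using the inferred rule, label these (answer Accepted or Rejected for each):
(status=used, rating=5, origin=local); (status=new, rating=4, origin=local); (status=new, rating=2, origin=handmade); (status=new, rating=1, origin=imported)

Rejected, Accepted, Accepted, Accepted

The distinguishing property — status is new AND rating ≤ 4 — holds for all the 'Accepted' cases and none of the 'Rejected' cases.
(status=used, rating=5, origin=local): status is used, rating = 5 — does not satisfy this, so Rejected. (status=new, rating=4, origin=local): status is new, rating = 4 — checks out, so Accepted. (status=new, rating=2, origin=handmade): status is new, rating = 2 — checks out, so Accepted. (status=new, rating=1, origin=imported): status is new, rating = 1 — checks out, so Accepted.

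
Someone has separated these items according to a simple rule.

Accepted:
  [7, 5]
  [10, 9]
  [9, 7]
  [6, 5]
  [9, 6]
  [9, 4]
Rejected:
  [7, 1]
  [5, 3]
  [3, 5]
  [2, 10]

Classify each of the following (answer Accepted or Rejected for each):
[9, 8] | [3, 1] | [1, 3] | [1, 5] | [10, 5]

Accepted, Rejected, Rejected, Rejected, Accepted

All 'Accepted' examples share one property — min ≥ 4 — and every 'Rejected' example lacks it.
[9, 8]: min 8 — meets the rule, so Accepted. [3, 1]: min 1 — doesn't match, so Rejected. [1, 3]: min 1 — doesn't match, so Rejected. [1, 5]: min 1 — doesn't match, so Rejected. [10, 5]: min 5 — meets the rule, so Accepted.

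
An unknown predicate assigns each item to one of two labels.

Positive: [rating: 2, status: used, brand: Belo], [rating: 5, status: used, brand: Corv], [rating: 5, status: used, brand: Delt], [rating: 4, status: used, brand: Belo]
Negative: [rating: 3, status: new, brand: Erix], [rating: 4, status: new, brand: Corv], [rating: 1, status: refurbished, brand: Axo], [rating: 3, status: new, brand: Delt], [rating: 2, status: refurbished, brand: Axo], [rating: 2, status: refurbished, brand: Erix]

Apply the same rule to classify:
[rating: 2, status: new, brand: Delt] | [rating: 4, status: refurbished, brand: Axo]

Rule: status is used. This holds for each 'Positive' example and fails for each 'Negative' one.
[rating: 2, status: new, brand: Delt]: status is new — doesn't match, so Negative. [rating: 4, status: refurbished, brand: Axo]: status is refurbished — doesn't match, so Negative.

Negative, Negative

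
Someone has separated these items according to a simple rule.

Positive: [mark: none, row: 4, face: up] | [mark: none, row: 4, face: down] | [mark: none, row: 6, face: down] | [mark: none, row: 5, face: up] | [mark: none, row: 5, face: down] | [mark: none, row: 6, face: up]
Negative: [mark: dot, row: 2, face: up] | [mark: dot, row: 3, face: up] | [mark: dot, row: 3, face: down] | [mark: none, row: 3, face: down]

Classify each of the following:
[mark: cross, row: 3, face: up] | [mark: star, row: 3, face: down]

Negative, Negative

A rule that fits every label: row ≥ 4 — true of each 'Positive' example, false of each 'Negative' one.
[mark: cross, row: 3, face: up] → row = 3 → Negative. [mark: star, row: 3, face: down] → row = 3 → Negative.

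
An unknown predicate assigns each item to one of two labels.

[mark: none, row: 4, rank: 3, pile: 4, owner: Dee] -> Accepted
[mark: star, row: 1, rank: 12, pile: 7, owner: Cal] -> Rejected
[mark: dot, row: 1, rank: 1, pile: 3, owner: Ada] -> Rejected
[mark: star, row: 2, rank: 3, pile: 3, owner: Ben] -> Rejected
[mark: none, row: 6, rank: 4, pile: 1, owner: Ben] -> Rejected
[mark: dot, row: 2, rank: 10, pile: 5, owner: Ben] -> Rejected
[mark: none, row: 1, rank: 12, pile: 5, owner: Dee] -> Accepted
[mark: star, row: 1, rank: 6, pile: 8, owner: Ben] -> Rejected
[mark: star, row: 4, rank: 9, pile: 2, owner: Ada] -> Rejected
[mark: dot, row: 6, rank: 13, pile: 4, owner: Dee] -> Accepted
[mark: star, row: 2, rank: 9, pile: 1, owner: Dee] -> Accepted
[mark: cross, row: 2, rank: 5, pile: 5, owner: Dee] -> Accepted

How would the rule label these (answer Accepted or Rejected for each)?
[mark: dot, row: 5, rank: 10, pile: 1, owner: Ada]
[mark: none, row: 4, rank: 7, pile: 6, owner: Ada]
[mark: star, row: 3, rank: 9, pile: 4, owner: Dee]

Rejected, Rejected, Accepted

The rule appears to be: owner is Dee.
[mark: dot, row: 5, rank: 10, pile: 1, owner: Ada]: owner is Ada, does not pass → Rejected. [mark: none, row: 4, rank: 7, pile: 6, owner: Ada]: owner is Ada, does not pass → Rejected. [mark: star, row: 3, rank: 9, pile: 4, owner: Dee]: owner is Dee, meets the rule → Accepted.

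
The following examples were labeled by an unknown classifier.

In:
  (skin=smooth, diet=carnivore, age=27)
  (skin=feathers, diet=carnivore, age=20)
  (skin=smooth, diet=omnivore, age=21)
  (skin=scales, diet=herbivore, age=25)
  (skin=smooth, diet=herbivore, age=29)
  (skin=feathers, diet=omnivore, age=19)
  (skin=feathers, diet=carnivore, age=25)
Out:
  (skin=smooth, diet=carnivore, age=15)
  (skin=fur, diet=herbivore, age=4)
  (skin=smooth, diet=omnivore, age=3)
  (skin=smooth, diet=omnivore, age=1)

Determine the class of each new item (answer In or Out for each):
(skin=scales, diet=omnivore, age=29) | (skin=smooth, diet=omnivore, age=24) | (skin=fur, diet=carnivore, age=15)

The rule appears to be: age ≥ 19.
(skin=scales, diet=omnivore, age=29): In (age = 29). (skin=smooth, diet=omnivore, age=24): In (age = 24). (skin=fur, diet=carnivore, age=15): Out (age = 15).

In, In, Out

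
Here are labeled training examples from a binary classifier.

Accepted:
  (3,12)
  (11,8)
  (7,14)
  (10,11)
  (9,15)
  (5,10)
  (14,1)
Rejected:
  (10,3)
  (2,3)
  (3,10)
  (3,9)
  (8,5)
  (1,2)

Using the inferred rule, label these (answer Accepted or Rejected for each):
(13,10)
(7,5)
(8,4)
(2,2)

Every 'Accepted' example satisfies: sum ≥ 15. None of the 'Rejected' examples do.
(13,10): Accepted (13+10 = 23).
(7,5): Rejected (7+5 = 12).
(8,4): Rejected (8+4 = 12).
(2,2): Rejected (2+2 = 4).

Accepted, Rejected, Rejected, Rejected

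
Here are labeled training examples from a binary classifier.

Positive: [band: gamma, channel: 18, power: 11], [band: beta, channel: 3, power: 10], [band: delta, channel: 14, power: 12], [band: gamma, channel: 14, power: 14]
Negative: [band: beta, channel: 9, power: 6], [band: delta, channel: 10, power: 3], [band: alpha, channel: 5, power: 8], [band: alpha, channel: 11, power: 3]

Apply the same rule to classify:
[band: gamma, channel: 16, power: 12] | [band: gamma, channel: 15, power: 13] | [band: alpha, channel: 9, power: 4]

Positive, Positive, Negative

The classifier is using: power ≥ 10.
[band: gamma, channel: 16, power: 12] — power = 12, hence Positive. [band: gamma, channel: 15, power: 13] — power = 13, hence Positive. [band: alpha, channel: 9, power: 4] — power = 4, hence Negative.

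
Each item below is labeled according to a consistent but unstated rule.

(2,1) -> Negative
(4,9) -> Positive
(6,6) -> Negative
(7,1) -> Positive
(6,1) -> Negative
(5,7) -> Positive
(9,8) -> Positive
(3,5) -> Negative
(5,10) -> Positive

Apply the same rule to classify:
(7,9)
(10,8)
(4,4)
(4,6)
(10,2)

All 'Positive' examples share one property — max ≥ 7 — and every 'Negative' example lacks it.
(7,9) — max 9, hence Positive.
(10,8) — max 10, hence Positive.
(4,4) — max 4, hence Negative.
(4,6) — max 6, hence Negative.
(10,2) — max 10, hence Positive.

Positive, Positive, Negative, Negative, Positive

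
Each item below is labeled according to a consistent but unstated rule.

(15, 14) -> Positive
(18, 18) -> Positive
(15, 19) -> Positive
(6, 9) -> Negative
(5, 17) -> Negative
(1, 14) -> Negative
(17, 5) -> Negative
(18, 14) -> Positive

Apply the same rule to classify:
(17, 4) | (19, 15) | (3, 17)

All 'Positive' examples share one property — sum ≥ 29 — and every 'Negative' example lacks it.
(17, 4): 17+4 = 21 — doesn't qualify, so Negative. (19, 15): 19+15 = 34 — fits, so Positive. (3, 17): 3+17 = 20 — doesn't qualify, so Negative.

Negative, Positive, Negative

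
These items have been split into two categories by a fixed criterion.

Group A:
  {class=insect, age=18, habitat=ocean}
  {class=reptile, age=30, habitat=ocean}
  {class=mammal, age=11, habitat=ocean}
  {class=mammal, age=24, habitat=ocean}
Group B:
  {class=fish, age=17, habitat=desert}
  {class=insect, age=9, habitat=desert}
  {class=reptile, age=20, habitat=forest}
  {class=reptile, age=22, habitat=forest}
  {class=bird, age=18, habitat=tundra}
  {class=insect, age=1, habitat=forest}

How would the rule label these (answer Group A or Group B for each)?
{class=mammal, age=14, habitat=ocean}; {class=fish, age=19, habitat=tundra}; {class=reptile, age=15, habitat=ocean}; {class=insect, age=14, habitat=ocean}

Group A, Group B, Group A, Group A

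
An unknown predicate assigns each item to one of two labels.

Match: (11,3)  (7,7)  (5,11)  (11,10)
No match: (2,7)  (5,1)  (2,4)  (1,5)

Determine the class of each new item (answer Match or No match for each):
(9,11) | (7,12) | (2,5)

Match, Match, No match

The rule appears to be: sum ≥ 14.
(9,11): 9+11 = 20, meets the rule → Match.
(7,12): 7+12 = 19, meets the rule → Match.
(2,5): 2+5 = 7, doesn't match → No match.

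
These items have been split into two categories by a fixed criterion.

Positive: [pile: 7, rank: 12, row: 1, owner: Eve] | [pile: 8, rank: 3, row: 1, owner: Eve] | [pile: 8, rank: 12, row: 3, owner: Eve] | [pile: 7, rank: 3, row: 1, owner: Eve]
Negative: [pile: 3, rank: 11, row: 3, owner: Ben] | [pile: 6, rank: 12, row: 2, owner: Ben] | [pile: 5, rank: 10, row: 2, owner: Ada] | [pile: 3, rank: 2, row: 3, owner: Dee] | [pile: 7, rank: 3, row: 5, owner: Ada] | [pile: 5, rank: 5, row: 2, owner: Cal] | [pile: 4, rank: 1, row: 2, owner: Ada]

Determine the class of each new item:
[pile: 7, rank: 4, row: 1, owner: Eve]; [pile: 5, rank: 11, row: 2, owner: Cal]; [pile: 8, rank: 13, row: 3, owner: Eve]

The common property of the 'Positive' items is: owner is Eve. No 'Negative' item has it.
[pile: 7, rank: 4, row: 1, owner: Eve]: owner is Eve — meets the rule, so Positive.
[pile: 5, rank: 11, row: 2, owner: Cal]: owner is Cal — fails the rule, so Negative.
[pile: 8, rank: 13, row: 3, owner: Eve]: owner is Eve — meets the rule, so Positive.

Positive, Negative, Positive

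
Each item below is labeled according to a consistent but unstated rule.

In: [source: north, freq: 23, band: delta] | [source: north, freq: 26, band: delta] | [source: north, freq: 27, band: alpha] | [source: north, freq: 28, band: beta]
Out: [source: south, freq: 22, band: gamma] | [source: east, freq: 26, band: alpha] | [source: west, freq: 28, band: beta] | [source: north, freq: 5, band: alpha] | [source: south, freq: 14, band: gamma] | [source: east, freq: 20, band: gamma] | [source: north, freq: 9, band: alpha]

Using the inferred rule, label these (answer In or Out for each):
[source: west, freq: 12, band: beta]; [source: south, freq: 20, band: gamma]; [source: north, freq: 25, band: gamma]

The classifier is using: source is north AND freq ≥ 14.
[source: west, freq: 12, band: beta]: source is west, freq = 12 — lacks this property, so Out.
[source: south, freq: 20, band: gamma]: source is south, freq = 20 — lacks this property, so Out.
[source: north, freq: 25, band: gamma]: source is north, freq = 25 — satisfies this, so In.

Out, Out, In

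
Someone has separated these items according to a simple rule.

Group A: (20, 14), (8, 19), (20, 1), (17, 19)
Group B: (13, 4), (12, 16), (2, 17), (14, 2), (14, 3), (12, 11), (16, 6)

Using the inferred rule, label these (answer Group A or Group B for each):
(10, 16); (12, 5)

Group B, Group B

Rule: max ≥ 19. This holds for each 'Group A' example and fails for each 'Group B' one.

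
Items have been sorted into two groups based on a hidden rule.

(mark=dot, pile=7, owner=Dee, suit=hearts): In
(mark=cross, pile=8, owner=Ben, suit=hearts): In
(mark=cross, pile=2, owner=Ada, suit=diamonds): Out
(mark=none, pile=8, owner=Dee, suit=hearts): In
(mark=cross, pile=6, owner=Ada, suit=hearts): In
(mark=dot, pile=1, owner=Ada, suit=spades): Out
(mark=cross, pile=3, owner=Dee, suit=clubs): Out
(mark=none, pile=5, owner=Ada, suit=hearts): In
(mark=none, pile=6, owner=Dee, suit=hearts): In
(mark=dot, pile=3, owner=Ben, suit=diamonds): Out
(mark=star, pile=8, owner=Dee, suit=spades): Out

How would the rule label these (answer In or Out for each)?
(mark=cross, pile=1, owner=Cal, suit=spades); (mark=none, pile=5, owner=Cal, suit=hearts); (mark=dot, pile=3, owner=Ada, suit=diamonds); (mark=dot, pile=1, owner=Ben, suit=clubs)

Out, In, Out, Out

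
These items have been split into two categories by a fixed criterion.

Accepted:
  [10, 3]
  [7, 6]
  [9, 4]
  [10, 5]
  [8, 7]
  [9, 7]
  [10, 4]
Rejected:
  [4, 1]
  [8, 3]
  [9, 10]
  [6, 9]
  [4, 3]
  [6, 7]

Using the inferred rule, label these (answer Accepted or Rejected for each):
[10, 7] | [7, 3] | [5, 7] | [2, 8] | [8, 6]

A rule that fits every label: first > second AND sum ≥ 13 — true of each 'Accepted' example, false of each 'Rejected' one.
[10, 7]: Accepted (10 > 7, 10+7 = 17).
[7, 3]: Rejected (7 > 3, 7+3 = 10).
[5, 7]: Rejected (5 < 7, 5+7 = 12).
[2, 8]: Rejected (2 < 8, 2+8 = 10).
[8, 6]: Accepted (8 > 6, 8+6 = 14).

Accepted, Rejected, Rejected, Rejected, Accepted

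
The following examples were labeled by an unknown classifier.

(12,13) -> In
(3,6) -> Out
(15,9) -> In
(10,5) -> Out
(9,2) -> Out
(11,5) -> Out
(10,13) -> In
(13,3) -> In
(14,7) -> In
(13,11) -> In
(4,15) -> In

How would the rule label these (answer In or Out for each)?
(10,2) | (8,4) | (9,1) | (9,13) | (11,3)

Out, Out, Out, In, Out

All 'In' examples share one property — max ≥ 12 — and every 'Out' example lacks it.
(10,2) — max 10, hence Out.
(8,4) — max 8, hence Out.
(9,1) — max 9, hence Out.
(9,13) — max 13, hence In.
(11,3) — max 11, hence Out.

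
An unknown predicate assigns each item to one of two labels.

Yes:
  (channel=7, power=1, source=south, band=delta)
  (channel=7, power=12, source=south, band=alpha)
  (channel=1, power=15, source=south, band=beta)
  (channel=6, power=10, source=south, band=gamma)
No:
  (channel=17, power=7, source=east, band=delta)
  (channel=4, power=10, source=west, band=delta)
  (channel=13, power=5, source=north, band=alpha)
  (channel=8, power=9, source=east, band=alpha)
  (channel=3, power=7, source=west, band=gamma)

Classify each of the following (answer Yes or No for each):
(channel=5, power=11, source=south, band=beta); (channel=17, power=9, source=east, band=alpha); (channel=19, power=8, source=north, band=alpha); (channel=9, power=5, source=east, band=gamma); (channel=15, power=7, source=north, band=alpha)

Yes, No, No, No, No

Looking at the examples, the only property every 'Yes' case has and every 'No' case lacks is: source is south.
(channel=5, power=11, source=south, band=beta) — source is south, hence Yes.
(channel=17, power=9, source=east, band=alpha) — source is east, hence No.
(channel=19, power=8, source=north, band=alpha) — source is north, hence No.
(channel=9, power=5, source=east, band=gamma) — source is east, hence No.
(channel=15, power=7, source=north, band=alpha) — source is north, hence No.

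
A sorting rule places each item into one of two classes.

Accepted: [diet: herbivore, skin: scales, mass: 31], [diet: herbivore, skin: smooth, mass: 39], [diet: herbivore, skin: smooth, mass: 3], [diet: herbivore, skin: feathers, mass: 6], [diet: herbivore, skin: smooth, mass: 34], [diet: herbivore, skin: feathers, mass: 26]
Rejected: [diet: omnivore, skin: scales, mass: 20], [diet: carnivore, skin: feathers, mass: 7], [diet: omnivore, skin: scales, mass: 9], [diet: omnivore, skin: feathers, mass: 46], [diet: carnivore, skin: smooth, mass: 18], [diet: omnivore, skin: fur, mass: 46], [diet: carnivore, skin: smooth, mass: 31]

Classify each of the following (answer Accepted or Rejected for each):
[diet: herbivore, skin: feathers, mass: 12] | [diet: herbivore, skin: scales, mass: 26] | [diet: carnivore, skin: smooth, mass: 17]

Accepted, Accepted, Rejected

The common property of the 'Accepted' items is: diet is herbivore. No 'Rejected' item has it.
[diet: herbivore, skin: feathers, mass: 12]: diet is herbivore, satisfies this → Accepted. [diet: herbivore, skin: scales, mass: 26]: diet is herbivore, satisfies this → Accepted. [diet: carnivore, skin: smooth, mass: 17]: diet is carnivore, fails the rule → Rejected.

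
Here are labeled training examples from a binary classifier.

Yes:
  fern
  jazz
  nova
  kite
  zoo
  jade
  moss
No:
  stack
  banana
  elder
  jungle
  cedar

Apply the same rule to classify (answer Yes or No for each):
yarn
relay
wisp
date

Yes, No, Yes, Yes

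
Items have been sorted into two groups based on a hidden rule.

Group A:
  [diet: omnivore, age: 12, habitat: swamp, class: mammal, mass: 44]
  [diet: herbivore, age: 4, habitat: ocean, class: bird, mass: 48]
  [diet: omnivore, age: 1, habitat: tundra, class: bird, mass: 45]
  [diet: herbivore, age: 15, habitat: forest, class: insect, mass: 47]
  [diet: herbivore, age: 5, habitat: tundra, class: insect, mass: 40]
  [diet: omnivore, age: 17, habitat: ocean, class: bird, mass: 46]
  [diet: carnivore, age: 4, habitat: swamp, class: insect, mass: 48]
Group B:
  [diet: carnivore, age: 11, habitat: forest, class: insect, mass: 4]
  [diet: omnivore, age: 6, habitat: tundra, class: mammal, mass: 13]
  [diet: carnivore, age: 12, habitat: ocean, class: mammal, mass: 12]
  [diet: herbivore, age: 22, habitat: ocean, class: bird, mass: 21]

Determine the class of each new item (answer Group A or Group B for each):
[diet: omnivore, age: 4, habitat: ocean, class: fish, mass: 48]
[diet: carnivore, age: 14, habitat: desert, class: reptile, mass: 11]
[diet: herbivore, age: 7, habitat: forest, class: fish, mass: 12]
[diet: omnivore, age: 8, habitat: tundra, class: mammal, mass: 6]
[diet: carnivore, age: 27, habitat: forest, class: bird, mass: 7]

Group A, Group B, Group B, Group B, Group B

The pattern is that an item is 'Group A' exactly when: mass ≥ 40.
[diet: omnivore, age: 4, habitat: ocean, class: fish, mass: 48] — mass = 48, hence Group A. [diet: carnivore, age: 14, habitat: desert, class: reptile, mass: 11] — mass = 11, hence Group B. [diet: herbivore, age: 7, habitat: forest, class: fish, mass: 12] — mass = 12, hence Group B. [diet: omnivore, age: 8, habitat: tundra, class: mammal, mass: 6] — mass = 6, hence Group B. [diet: carnivore, age: 27, habitat: forest, class: bird, mass: 7] — mass = 7, hence Group B.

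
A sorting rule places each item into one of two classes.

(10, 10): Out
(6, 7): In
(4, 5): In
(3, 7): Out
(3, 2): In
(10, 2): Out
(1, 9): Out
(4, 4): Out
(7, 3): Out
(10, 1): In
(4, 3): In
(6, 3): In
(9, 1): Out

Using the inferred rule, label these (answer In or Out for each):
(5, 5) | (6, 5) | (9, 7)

Out, In, Out

One predicate separates the groups cleanly: sum is odd.
(5, 5) — 5+5 = 10, hence Out. (6, 5) — 6+5 = 11, hence In. (9, 7) — 9+7 = 16, hence Out.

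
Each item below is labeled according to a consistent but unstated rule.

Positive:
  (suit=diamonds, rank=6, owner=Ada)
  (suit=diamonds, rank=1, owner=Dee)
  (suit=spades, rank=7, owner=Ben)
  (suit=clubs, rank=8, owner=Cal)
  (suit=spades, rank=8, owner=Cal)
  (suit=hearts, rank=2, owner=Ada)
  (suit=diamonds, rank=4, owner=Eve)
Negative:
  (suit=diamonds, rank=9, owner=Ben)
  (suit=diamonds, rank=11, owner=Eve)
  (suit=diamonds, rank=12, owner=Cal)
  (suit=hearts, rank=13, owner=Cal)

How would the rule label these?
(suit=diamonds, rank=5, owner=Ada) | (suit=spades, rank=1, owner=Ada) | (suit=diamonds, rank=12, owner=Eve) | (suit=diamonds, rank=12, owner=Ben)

Positive, Positive, Negative, Negative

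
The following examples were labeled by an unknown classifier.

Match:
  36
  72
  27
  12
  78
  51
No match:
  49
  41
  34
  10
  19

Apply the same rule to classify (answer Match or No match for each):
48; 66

Match, Match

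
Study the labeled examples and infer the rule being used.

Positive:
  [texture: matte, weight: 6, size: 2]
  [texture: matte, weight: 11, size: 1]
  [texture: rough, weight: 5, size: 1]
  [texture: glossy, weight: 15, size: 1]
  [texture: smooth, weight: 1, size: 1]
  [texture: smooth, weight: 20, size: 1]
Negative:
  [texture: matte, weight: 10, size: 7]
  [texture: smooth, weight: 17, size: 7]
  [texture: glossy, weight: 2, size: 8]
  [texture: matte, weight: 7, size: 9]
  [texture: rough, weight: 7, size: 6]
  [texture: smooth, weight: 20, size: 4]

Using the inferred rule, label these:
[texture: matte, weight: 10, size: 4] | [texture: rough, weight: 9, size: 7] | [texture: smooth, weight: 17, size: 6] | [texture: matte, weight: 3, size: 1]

Negative, Negative, Negative, Positive

The distinguishing property — size ≤ 2 — holds for all the 'Positive' cases and none of the 'Negative' cases.
[texture: matte, weight: 10, size: 4] → size = 4 → Negative. [texture: rough, weight: 9, size: 7] → size = 7 → Negative. [texture: smooth, weight: 17, size: 6] → size = 6 → Negative. [texture: matte, weight: 3, size: 1] → size = 1 → Positive.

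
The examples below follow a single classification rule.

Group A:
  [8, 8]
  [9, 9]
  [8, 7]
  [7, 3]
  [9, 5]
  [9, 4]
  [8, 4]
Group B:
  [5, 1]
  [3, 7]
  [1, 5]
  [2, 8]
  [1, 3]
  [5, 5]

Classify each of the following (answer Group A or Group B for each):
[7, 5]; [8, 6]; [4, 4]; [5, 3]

One predicate separates the groups cleanly: first ≥ 7.
[7, 5] → first 7 → Group A. [8, 6] → first 8 → Group A. [4, 4] → first 4 → Group B. [5, 3] → first 5 → Group B.

Group A, Group A, Group B, Group B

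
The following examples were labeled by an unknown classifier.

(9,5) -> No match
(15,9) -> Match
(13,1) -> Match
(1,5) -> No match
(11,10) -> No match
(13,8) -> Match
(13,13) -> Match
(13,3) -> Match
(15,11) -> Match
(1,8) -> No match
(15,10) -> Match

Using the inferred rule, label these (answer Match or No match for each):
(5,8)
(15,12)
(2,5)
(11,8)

No match, Match, No match, No match

All 'Match' examples share one property — first ≥ 13 — and every 'No match' example lacks it.
(5,8): No match (first 5). (15,12): Match (first 15). (2,5): No match (first 2). (11,8): No match (first 11).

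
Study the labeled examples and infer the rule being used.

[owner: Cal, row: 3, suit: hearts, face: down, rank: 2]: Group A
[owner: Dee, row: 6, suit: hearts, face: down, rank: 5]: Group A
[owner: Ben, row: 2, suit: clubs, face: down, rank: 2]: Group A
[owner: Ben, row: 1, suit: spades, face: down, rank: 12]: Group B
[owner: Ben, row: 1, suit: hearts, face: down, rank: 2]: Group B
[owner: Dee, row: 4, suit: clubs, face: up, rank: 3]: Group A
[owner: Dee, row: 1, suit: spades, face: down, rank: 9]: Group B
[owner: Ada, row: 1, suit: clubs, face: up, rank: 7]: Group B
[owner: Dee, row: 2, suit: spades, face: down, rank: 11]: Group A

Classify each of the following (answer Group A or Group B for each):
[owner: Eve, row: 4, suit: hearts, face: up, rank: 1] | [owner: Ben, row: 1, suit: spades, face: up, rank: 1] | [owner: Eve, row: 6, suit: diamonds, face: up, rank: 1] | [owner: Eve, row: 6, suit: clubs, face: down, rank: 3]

Group A, Group B, Group A, Group A

Every 'Group A' example satisfies: row ≥ 2. None of the 'Group B' examples do.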